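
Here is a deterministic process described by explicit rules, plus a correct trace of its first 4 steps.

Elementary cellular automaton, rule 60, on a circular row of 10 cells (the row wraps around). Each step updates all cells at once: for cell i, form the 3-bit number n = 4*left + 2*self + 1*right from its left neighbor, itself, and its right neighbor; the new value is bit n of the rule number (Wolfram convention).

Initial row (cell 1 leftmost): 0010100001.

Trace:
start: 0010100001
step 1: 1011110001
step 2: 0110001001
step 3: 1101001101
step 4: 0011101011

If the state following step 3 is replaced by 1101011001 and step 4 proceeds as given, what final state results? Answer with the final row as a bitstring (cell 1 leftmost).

0011110101

state after step 3 := 1101011001
step 4: 0011110101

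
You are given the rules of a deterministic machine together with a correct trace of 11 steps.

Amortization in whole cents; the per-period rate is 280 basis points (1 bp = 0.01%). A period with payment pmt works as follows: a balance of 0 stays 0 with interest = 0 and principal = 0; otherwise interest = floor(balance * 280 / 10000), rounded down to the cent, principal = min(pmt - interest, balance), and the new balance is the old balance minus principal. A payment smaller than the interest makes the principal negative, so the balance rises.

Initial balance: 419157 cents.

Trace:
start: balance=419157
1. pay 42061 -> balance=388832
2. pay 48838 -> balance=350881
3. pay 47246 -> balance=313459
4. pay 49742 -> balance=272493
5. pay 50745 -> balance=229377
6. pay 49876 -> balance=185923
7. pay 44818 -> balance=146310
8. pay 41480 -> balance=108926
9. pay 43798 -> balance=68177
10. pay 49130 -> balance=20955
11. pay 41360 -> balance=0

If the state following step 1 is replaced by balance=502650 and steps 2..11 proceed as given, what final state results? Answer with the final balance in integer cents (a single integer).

state after step 1 := balance=502650
2. pay 48838 -> balance=467886
3. pay 47246 -> balance=433740
4. pay 49742 -> balance=396142
5. pay 50745 -> balance=356488
6. pay 49876 -> balance=316593
7. pay 44818 -> balance=280639
8. pay 41480 -> balance=247016
9. pay 43798 -> balance=210134
10. pay 49130 -> balance=166887
11. pay 41360 -> balance=130199

130199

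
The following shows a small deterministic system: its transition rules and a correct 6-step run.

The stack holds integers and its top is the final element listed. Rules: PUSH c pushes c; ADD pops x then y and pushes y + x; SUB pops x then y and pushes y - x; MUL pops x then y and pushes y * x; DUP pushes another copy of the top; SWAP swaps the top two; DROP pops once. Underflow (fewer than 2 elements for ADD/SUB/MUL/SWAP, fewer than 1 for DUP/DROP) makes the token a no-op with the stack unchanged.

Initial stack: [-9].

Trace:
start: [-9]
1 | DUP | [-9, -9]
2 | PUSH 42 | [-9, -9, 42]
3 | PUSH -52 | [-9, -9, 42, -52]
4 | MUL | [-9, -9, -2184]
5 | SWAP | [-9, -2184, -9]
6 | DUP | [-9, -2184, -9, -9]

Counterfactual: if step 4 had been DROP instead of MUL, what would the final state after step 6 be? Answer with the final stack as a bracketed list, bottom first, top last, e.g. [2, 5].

(re-executing from step 4 with the substitution; state before step 4: [-9, -9, 42, -52])
4 | DROP | [-9, -9, 42]
5 | SWAP | [-9, 42, -9]
6 | DUP | [-9, 42, -9, -9]

[-9, 42, -9, -9]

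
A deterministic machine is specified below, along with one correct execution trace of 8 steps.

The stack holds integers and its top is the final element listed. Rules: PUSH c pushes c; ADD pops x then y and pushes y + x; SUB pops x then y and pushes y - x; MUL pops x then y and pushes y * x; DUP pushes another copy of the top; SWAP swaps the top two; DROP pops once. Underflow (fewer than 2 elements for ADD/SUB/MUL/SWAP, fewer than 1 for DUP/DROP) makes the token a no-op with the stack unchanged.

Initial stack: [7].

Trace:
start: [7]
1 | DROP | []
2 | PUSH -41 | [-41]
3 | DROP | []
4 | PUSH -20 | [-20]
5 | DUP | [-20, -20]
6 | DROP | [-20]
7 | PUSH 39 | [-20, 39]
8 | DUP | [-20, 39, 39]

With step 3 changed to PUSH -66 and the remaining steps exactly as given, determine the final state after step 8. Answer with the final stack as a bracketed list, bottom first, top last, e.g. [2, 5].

(re-executing from step 3 with the substitution; state before step 3: [-41])
3 | PUSH -66 | [-41, -66]
4 | PUSH -20 | [-41, -66, -20]
5 | DUP | [-41, -66, -20, -20]
6 | DROP | [-41, -66, -20]
7 | PUSH 39 | [-41, -66, -20, 39]
8 | DUP | [-41, -66, -20, 39, 39]

[-41, -66, -20, 39, 39]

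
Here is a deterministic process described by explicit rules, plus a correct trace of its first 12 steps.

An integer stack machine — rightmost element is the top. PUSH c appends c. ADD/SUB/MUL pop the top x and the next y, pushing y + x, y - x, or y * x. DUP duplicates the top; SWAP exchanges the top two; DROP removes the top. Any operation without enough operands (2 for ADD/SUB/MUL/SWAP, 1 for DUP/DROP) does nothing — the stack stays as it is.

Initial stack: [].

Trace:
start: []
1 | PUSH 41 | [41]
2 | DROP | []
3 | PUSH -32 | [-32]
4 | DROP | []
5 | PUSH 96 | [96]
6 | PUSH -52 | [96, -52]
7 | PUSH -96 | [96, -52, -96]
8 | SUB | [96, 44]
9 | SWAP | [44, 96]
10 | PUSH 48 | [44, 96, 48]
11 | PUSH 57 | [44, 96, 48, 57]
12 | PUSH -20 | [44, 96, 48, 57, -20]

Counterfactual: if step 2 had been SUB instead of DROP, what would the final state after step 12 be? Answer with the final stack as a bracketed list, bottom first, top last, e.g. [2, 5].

[41, 44, 96, 48, 57, -20]

(re-executing from step 2 with the substitution; state before step 2: [41])
2 | SUB | [41]
3 | PUSH -32 | [41, -32]
4 | DROP | [41]
5 | PUSH 96 | [41, 96]
6 | PUSH -52 | [41, 96, -52]
7 | PUSH -96 | [41, 96, -52, -96]
8 | SUB | [41, 96, 44]
9 | SWAP | [41, 44, 96]
10 | PUSH 48 | [41, 44, 96, 48]
11 | PUSH 57 | [41, 44, 96, 48, 57]
12 | PUSH -20 | [41, 44, 96, 48, 57, -20]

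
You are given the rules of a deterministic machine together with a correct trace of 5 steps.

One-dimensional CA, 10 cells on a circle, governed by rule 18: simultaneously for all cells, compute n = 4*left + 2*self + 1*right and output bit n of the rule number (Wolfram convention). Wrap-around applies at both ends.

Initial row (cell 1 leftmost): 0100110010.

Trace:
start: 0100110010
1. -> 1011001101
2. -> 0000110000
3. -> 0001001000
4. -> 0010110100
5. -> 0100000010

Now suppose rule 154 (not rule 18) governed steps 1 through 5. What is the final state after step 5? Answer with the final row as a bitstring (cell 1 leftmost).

1011011011

(re-executing steps 1..5 under rule 154; state before step 1: 0100110010)
1. -> 1011101101
2. -> 0011001001
3. -> 1110110110
4. -> 1100100100
5. -> 1011011011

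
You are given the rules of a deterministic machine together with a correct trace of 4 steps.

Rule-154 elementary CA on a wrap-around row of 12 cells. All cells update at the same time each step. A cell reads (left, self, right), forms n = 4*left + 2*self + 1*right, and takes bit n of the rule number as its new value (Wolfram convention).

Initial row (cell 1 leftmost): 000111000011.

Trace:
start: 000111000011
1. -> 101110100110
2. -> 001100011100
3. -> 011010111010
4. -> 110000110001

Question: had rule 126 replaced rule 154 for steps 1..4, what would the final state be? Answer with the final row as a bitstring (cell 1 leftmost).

(re-executing steps 1..4 under rule 126; state before step 1: 000111000011)
1. -> 101101100111
2. -> 111111111100
3. -> 100000000111
4. -> 110000001100

110000001100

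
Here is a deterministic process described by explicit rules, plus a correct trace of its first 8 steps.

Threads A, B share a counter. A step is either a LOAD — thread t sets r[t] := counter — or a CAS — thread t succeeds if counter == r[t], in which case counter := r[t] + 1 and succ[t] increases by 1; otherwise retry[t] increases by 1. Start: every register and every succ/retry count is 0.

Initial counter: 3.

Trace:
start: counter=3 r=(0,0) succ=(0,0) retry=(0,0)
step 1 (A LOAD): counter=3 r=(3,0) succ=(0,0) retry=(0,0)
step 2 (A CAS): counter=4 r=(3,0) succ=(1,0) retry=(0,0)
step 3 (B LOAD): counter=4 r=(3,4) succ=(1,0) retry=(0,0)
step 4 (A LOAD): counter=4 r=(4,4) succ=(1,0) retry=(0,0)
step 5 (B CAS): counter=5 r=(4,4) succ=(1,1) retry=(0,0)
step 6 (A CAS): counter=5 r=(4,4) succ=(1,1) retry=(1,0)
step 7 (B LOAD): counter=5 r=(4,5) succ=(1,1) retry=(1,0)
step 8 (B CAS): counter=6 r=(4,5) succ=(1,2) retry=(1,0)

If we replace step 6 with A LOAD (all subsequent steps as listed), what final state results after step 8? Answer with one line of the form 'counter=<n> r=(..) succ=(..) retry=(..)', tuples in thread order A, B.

counter=6 r=(5,5) succ=(1,2) retry=(0,0)

(re-executing from step 6 with the substitution; state before step 6: counter=5 r=(4,4) succ=(1,1) retry=(0,0))
step 6 (A LOAD): counter=5 r=(5,4) succ=(1,1) retry=(0,0)
step 7 (B LOAD): counter=5 r=(5,5) succ=(1,1) retry=(0,0)
step 8 (B CAS): counter=6 r=(5,5) succ=(1,2) retry=(0,0)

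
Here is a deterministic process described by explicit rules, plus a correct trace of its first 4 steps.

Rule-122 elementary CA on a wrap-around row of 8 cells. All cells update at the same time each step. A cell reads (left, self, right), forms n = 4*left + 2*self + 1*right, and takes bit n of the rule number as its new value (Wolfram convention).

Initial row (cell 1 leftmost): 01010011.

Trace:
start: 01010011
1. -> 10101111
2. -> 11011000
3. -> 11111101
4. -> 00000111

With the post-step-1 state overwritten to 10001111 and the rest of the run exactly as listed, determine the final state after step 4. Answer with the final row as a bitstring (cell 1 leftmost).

00000111

state after step 1 := 10001111
2. -> 11011000
3. -> 11111101
4. -> 00000111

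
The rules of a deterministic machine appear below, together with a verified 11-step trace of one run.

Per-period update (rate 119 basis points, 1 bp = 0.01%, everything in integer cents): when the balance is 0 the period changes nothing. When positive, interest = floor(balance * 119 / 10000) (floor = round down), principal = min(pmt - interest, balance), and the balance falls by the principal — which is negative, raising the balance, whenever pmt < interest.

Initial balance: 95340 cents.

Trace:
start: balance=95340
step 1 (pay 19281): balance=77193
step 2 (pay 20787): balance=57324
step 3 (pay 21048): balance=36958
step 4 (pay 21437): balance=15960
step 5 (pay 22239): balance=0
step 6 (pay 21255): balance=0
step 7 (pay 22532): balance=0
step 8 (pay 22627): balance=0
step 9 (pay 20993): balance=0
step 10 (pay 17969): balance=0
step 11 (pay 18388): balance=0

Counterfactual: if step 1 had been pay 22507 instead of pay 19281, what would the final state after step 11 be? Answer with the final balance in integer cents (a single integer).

(re-executing from step 1 with the substitution; state before step 1: balance=95340)
step 1 (pay 22507): balance=73967
step 2 (pay 20787): balance=54060
step 3 (pay 21048): balance=33655
step 4 (pay 21437): balance=12618
step 5 (pay 22239): balance=0
step 6 (pay 21255): balance=0
step 7 (pay 22532): balance=0
step 8 (pay 22627): balance=0
step 9 (pay 20993): balance=0
step 10 (pay 17969): balance=0
step 11 (pay 18388): balance=0

0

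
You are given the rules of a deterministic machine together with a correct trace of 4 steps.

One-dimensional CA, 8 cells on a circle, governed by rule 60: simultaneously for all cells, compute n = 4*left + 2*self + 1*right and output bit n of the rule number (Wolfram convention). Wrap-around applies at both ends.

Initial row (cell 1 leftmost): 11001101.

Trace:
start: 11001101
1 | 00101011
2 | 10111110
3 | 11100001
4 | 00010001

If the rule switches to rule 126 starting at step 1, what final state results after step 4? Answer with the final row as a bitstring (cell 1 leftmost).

11110111

(re-executing steps 1..4 under rule 126; state before step 1: 11001101)
1 | 01111111
2 | 11000001
3 | 01100011
4 | 11110111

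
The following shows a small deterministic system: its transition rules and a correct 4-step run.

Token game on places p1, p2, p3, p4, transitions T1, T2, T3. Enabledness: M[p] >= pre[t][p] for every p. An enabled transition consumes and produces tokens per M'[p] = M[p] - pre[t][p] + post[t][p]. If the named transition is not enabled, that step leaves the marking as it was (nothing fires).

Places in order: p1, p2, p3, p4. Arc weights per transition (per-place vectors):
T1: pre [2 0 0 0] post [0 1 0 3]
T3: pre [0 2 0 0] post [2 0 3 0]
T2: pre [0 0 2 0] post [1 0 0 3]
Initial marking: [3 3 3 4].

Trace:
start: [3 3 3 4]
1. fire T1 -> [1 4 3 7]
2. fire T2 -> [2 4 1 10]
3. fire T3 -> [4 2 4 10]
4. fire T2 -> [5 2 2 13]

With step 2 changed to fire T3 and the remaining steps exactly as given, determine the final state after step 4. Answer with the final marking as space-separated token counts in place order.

6 0 7 10

(re-executing from step 2 with the substitution; state before step 2: [1 4 3 7])
2. fire T3 -> [3 2 6 7]
3. fire T3 -> [5 0 9 7]
4. fire T2 -> [6 0 7 10]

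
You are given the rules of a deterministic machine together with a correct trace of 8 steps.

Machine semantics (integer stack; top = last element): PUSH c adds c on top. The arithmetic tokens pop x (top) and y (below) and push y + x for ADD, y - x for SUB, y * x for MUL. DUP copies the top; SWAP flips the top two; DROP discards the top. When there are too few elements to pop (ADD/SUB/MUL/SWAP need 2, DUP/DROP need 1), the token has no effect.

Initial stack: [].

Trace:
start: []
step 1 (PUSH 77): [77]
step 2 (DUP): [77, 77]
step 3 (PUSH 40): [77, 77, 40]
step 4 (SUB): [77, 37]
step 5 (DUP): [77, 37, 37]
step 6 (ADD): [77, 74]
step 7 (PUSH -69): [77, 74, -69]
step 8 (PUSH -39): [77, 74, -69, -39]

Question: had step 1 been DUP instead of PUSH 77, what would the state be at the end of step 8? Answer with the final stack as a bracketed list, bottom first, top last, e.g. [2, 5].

(re-executing from step 1 with the substitution; state before step 1: [])
step 1 (DUP): []
step 2 (DUP): []
step 3 (PUSH 40): [40]
step 4 (SUB): [40]
step 5 (DUP): [40, 40]
step 6 (ADD): [80]
step 7 (PUSH -69): [80, -69]
step 8 (PUSH -39): [80, -69, -39]

[80, -69, -39]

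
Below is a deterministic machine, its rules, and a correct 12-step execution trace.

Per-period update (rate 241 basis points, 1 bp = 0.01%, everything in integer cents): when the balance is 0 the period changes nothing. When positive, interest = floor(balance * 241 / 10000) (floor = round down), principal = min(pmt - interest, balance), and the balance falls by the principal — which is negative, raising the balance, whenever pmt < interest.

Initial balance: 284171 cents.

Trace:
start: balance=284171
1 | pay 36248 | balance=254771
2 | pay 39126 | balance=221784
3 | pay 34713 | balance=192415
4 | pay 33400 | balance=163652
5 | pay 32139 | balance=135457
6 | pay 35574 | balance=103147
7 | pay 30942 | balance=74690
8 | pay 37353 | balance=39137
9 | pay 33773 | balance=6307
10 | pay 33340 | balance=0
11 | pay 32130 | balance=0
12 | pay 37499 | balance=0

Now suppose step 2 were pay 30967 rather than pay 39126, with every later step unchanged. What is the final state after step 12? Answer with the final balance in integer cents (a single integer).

0

(re-executing from step 2 with the substitution; state before step 2: balance=254771)
2 | pay 30967 | balance=229943
3 | pay 34713 | balance=200771
4 | pay 33400 | balance=172209
5 | pay 32139 | balance=144220
6 | pay 35574 | balance=112121
7 | pay 30942 | balance=83881
8 | pay 37353 | balance=48549
9 | pay 33773 | balance=15946
10 | pay 33340 | balance=0
11 | pay 32130 | balance=0
12 | pay 37499 | balance=0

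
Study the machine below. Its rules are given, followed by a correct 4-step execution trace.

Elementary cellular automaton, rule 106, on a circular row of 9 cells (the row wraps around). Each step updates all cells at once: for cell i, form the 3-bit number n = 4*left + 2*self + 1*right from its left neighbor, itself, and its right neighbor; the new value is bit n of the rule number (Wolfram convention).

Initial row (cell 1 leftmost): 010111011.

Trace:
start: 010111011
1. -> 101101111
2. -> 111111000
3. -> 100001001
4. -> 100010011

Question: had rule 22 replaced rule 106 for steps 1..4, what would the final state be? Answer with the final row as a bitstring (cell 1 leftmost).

101110011

(re-executing steps 1..4 under rule 22; state before step 1: 010111011)
1. -> 010000000
2. -> 111000000
3. -> 000100001
4. -> 101110011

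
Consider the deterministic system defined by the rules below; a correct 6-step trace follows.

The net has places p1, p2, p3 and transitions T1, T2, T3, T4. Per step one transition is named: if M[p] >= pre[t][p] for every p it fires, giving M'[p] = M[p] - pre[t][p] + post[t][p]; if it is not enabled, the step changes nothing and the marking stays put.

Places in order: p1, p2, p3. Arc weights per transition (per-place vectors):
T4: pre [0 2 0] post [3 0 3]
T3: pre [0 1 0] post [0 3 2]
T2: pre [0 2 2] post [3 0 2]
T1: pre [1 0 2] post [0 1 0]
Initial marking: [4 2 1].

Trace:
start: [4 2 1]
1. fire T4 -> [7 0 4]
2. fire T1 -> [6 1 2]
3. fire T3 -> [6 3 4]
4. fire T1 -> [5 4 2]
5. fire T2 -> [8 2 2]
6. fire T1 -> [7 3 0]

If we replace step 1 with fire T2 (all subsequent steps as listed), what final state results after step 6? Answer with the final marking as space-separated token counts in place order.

(re-executing from step 1 with the substitution; state before step 1: [4 2 1])
1. fire T2 -> [4 2 1]
2. fire T1 -> [4 2 1]
3. fire T3 -> [4 4 3]
4. fire T1 -> [3 5 1]
5. fire T2 -> [3 5 1]
6. fire T1 -> [3 5 1]

3 5 1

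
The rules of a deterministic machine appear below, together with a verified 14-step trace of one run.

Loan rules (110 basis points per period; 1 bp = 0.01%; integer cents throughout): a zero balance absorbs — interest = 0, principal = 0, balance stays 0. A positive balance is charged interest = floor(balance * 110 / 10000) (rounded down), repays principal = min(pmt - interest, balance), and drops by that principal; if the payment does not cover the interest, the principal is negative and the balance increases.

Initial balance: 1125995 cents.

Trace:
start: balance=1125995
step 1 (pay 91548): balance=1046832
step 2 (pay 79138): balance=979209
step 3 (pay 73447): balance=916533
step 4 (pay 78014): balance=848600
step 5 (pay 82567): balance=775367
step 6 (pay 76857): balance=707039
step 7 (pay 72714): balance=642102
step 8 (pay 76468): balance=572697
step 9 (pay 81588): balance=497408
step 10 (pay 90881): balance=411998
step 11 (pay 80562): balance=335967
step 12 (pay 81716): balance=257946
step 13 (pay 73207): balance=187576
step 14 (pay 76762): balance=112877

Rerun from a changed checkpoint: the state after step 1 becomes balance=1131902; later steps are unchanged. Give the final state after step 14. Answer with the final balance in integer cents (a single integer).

210946

state after step 1 := balance=1131902
step 2 (pay 79138): balance=1065214
step 3 (pay 73447): balance=1003484
step 4 (pay 78014): balance=936508
step 5 (pay 82567): balance=864242
step 6 (pay 76857): balance=796891
step 7 (pay 72714): balance=732942
step 8 (pay 76468): balance=664536
step 9 (pay 81588): balance=590257
step 10 (pay 90881): balance=505868
step 11 (pay 80562): balance=430870
step 12 (pay 81716): balance=353893
step 13 (pay 73207): balance=284578
step 14 (pay 76762): balance=210946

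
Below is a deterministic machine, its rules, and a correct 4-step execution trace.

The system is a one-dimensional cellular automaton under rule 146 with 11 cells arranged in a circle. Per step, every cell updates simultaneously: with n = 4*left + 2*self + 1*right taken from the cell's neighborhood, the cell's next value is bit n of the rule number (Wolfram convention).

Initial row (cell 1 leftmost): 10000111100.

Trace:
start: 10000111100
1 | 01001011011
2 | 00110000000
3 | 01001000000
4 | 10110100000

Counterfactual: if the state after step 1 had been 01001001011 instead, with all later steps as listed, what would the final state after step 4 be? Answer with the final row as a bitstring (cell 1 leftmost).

state after step 1 := 01001001011
2 | 00110110000
3 | 01000001000
4 | 10100010100

10100010100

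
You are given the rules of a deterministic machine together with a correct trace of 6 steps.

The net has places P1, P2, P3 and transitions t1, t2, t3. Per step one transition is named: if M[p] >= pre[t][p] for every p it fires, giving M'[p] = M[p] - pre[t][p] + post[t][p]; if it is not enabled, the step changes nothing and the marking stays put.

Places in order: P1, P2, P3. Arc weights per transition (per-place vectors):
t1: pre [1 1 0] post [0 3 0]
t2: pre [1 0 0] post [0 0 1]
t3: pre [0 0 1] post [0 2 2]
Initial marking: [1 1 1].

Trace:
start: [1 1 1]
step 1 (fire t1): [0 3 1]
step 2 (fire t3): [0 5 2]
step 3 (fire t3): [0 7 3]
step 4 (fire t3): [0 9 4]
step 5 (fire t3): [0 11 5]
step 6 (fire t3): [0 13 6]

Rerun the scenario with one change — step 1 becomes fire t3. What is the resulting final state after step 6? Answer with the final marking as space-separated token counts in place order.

1 13 7

(re-executing from step 1 with the substitution; state before step 1: [1 1 1])
step 1 (fire t3): [1 3 2]
step 2 (fire t3): [1 5 3]
step 3 (fire t3): [1 7 4]
step 4 (fire t3): [1 9 5]
step 5 (fire t3): [1 11 6]
step 6 (fire t3): [1 13 7]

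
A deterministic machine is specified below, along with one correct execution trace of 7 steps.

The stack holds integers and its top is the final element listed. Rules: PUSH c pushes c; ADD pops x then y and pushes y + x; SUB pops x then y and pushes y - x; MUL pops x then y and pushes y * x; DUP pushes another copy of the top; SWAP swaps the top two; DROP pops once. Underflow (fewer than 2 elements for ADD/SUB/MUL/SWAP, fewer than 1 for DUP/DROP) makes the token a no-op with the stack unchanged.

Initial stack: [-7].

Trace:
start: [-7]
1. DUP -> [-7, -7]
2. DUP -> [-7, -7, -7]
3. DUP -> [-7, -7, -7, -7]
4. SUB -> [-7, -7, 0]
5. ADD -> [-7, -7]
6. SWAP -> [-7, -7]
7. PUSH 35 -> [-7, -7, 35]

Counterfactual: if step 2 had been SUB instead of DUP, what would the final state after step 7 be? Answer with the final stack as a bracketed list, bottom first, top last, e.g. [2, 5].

[0, 35]

(re-executing from step 2 with the substitution; state before step 2: [-7, -7])
2. SUB -> [0]
3. DUP -> [0, 0]
4. SUB -> [0]
5. ADD -> [0]
6. SWAP -> [0]
7. PUSH 35 -> [0, 35]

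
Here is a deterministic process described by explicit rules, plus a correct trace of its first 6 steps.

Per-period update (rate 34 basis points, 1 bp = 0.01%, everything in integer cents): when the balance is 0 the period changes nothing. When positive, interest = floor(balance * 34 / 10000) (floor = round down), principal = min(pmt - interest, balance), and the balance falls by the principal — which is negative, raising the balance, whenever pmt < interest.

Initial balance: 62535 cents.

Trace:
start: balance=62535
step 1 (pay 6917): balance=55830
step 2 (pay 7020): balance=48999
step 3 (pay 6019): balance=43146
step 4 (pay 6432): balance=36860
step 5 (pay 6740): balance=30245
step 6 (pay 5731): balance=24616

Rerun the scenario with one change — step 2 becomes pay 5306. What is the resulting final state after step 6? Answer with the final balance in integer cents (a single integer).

26354

(re-executing from step 2 with the substitution; state before step 2: balance=55830)
step 2 (pay 5306): balance=50713
step 3 (pay 6019): balance=44866
step 4 (pay 6432): balance=38586
step 5 (pay 6740): balance=31977
step 6 (pay 5731): balance=26354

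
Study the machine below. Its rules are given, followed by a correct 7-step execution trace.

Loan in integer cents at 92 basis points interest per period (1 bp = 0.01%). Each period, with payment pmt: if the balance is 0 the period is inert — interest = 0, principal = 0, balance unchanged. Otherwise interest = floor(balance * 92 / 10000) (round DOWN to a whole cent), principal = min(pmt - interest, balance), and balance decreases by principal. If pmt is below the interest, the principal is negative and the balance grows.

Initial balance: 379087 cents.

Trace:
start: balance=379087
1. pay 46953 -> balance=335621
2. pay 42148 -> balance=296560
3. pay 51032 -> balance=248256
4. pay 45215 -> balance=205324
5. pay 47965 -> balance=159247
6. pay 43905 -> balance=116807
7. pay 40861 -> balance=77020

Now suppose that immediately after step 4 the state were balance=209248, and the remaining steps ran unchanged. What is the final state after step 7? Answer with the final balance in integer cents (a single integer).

81054

state after step 4 := balance=209248
5. pay 47965 -> balance=163208
6. pay 43905 -> balance=120804
7. pay 40861 -> balance=81054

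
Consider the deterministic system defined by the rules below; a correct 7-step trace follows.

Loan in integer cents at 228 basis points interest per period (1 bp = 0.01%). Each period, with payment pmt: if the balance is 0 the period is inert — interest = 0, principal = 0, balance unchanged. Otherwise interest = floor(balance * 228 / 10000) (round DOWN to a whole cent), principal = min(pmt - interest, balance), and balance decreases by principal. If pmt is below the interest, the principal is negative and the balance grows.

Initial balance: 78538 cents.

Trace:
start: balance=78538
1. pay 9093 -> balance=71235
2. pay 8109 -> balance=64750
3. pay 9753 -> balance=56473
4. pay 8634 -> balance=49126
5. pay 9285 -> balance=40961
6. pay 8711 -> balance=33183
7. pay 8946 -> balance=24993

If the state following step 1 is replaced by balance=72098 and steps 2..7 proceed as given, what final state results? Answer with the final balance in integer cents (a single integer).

25981

state after step 1 := balance=72098
2. pay 8109 -> balance=65632
3. pay 9753 -> balance=57375
4. pay 8634 -> balance=50049
5. pay 9285 -> balance=41905
6. pay 8711 -> balance=34149
7. pay 8946 -> balance=25981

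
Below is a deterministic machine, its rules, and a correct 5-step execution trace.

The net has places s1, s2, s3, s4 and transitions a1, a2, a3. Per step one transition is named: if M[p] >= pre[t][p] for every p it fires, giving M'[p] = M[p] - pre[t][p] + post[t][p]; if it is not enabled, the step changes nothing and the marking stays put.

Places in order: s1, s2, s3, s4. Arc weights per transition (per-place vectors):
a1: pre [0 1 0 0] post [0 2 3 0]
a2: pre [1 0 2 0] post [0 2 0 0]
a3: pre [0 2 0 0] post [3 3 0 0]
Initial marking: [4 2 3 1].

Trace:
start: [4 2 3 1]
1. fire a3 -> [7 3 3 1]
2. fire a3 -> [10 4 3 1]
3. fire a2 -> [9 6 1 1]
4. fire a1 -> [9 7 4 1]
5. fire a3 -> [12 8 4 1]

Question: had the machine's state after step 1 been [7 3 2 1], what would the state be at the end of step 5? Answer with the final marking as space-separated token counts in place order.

12 8 3 1

state after step 1 := [7 3 2 1]
2. fire a3 -> [10 4 2 1]
3. fire a2 -> [9 6 0 1]
4. fire a1 -> [9 7 3 1]
5. fire a3 -> [12 8 3 1]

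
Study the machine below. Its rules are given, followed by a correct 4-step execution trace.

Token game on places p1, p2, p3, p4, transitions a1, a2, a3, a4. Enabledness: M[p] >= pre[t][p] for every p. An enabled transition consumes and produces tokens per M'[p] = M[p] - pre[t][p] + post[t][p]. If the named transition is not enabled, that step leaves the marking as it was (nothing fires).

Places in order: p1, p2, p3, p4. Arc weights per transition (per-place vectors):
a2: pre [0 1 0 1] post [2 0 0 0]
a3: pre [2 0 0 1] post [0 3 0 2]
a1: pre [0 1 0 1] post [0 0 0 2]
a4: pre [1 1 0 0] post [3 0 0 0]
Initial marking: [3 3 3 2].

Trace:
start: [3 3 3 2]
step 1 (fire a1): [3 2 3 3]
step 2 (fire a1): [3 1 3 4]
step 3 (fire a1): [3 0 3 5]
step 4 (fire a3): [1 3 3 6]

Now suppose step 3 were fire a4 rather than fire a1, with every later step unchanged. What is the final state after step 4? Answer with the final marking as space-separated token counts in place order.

3 3 3 5

(re-executing from step 3 with the substitution; state before step 3: [3 1 3 4])
step 3 (fire a4): [5 0 3 4]
step 4 (fire a3): [3 3 3 5]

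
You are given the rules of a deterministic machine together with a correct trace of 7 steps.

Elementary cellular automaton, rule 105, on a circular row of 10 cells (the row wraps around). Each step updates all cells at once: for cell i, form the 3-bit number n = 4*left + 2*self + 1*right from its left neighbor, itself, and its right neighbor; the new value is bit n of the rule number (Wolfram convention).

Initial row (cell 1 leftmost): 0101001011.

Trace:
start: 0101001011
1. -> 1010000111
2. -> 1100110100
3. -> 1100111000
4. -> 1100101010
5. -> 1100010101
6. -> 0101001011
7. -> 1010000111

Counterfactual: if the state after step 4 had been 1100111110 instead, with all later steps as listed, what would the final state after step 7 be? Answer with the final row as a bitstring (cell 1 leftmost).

state after step 4 := 1100111110
5. -> 1100100011
6. -> 0100001010
7. -> 0001100100

0001100100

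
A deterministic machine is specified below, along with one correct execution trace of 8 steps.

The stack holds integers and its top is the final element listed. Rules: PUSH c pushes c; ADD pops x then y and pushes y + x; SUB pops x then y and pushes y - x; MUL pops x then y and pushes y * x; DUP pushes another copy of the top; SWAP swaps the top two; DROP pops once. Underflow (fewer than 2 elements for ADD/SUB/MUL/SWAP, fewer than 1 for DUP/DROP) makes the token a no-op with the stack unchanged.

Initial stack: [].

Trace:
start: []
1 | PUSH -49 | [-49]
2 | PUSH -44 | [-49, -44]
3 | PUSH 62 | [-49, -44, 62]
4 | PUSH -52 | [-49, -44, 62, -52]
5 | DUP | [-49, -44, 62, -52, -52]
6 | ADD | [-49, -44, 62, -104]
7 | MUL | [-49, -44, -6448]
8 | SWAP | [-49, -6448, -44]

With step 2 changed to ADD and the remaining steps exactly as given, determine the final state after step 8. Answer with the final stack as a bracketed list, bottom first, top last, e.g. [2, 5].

[-6448, -49]

(re-executing from step 2 with the substitution; state before step 2: [-49])
2 | ADD | [-49]
3 | PUSH 62 | [-49, 62]
4 | PUSH -52 | [-49, 62, -52]
5 | DUP | [-49, 62, -52, -52]
6 | ADD | [-49, 62, -104]
7 | MUL | [-49, -6448]
8 | SWAP | [-6448, -49]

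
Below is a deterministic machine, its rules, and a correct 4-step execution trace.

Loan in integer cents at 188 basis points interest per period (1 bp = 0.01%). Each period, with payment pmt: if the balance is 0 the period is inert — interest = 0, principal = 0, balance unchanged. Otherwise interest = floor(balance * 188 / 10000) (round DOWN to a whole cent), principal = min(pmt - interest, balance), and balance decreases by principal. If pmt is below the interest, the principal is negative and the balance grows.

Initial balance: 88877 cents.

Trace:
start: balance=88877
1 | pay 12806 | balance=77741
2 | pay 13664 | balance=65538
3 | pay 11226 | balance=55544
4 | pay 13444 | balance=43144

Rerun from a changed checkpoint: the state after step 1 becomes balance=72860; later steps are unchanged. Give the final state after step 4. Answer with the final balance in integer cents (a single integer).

37981

state after step 1 := balance=72860
2 | pay 13664 | balance=60565
3 | pay 11226 | balance=50477
4 | pay 13444 | balance=37981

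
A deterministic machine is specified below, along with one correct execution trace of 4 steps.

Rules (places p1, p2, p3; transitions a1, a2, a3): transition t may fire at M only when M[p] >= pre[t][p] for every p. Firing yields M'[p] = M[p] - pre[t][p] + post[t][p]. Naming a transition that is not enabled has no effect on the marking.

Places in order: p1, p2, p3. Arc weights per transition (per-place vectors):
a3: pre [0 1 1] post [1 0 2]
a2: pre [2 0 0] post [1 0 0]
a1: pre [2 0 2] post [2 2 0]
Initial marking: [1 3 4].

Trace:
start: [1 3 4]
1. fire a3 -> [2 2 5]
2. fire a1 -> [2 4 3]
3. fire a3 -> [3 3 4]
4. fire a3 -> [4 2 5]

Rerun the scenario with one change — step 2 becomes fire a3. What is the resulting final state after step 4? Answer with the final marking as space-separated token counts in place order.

(re-executing from step 2 with the substitution; state before step 2: [2 2 5])
2. fire a3 -> [3 1 6]
3. fire a3 -> [4 0 7]
4. fire a3 -> [4 0 7]

4 0 7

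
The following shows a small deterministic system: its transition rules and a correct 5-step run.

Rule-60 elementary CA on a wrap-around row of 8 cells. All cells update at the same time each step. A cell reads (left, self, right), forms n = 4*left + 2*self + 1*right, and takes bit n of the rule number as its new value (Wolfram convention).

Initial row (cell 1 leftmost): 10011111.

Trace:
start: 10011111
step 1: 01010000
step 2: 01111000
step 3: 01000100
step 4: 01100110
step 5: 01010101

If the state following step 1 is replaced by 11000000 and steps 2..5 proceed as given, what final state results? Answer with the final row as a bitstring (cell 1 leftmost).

state after step 1 := 11000000
step 2: 10100000
step 3: 11110000
step 4: 10001000
step 5: 11001100

11001100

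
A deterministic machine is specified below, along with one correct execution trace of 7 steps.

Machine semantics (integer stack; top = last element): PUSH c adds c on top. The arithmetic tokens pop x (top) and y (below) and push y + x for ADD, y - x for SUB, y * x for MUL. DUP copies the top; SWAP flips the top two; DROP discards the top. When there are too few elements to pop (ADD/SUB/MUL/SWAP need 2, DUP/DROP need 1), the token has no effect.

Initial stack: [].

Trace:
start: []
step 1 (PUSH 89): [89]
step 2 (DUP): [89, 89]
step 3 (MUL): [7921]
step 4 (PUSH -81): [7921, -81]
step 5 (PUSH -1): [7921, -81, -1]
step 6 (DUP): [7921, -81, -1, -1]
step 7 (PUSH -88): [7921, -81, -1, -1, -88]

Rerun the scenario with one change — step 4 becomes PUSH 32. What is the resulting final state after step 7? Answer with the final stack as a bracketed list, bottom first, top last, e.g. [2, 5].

[7921, 32, -1, -1, -88]

(re-executing from step 4 with the substitution; state before step 4: [7921])
step 4 (PUSH 32): [7921, 32]
step 5 (PUSH -1): [7921, 32, -1]
step 6 (DUP): [7921, 32, -1, -1]
step 7 (PUSH -88): [7921, 32, -1, -1, -88]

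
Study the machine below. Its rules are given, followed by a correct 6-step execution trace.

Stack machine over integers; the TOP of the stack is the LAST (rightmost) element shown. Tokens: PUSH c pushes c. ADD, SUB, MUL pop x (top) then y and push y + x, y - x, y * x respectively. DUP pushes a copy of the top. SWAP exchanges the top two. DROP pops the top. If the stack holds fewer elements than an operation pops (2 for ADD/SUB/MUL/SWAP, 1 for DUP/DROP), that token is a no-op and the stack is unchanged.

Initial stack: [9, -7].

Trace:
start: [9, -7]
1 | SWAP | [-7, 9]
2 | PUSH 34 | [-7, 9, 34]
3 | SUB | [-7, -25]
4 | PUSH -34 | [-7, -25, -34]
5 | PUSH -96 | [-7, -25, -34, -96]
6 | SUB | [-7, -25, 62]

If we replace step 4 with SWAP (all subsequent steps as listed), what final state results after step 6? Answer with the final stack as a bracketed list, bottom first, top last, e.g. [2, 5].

[-25, 89]

(re-executing from step 4 with the substitution; state before step 4: [-7, -25])
4 | SWAP | [-25, -7]
5 | PUSH -96 | [-25, -7, -96]
6 | SUB | [-25, 89]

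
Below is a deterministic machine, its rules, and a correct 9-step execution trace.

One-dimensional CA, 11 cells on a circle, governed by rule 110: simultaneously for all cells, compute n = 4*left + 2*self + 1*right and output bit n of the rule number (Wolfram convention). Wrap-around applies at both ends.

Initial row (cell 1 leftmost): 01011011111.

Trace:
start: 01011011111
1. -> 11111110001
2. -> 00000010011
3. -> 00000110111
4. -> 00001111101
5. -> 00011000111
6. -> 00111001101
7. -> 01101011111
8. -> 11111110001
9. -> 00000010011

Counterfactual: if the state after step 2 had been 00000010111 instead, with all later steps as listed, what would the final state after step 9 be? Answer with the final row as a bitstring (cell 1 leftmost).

state after step 2 := 00000010111
3. -> 00000111101
4. -> 00001100111
5. -> 00011101101
6. -> 00110111111
7. -> 01111100001
8. -> 11000100011
9. -> 01001100110

01001100110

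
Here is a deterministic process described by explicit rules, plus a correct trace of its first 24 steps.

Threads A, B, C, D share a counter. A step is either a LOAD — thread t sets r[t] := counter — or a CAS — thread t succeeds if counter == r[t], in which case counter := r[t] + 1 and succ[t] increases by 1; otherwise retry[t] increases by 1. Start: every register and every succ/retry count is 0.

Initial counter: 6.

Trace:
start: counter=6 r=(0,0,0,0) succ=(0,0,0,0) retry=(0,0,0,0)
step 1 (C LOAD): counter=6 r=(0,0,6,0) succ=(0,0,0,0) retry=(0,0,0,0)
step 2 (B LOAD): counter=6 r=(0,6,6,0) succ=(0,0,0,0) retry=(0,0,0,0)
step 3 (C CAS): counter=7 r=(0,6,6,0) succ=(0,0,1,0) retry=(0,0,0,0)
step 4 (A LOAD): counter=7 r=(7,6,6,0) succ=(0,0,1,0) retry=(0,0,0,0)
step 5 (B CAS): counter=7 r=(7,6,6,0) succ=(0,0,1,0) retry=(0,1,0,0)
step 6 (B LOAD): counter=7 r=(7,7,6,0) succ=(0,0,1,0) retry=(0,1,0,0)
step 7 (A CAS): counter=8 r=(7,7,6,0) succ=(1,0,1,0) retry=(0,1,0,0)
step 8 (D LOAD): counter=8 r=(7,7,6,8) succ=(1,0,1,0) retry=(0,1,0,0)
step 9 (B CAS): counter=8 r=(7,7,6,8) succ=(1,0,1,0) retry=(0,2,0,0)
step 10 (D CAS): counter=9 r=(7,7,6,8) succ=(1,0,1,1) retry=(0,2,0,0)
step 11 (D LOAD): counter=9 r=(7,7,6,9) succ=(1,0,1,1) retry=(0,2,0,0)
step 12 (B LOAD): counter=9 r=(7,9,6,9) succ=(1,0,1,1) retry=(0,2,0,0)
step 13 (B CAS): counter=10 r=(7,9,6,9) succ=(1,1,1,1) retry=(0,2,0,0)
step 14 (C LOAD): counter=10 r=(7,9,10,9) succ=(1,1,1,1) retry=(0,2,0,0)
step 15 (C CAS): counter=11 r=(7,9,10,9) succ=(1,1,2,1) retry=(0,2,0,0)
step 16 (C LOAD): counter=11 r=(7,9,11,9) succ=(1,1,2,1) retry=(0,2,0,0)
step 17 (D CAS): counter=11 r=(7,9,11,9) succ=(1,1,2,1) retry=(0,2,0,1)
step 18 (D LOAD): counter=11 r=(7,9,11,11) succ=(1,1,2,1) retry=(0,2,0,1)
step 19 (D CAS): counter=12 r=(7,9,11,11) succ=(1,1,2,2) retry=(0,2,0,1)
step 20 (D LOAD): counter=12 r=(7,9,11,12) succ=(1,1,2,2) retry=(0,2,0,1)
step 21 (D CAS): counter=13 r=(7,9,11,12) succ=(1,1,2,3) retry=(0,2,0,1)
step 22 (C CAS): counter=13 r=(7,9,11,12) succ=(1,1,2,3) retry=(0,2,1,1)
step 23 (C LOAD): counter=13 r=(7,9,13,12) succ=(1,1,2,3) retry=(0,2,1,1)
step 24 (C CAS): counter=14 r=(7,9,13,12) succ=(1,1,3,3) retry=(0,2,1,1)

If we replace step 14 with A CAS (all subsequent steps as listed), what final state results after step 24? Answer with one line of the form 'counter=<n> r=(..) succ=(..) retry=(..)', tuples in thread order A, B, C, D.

(re-executing from step 14 with the substitution; state before step 14: counter=10 r=(7,9,6,9) succ=(1,1,1,1) retry=(0,2,0,0))
step 14 (A CAS): counter=10 r=(7,9,6,9) succ=(1,1,1,1) retry=(1,2,0,0)
step 15 (C CAS): counter=10 r=(7,9,6,9) succ=(1,1,1,1) retry=(1,2,1,0)
step 16 (C LOAD): counter=10 r=(7,9,10,9) succ=(1,1,1,1) retry=(1,2,1,0)
step 17 (D CAS): counter=10 r=(7,9,10,9) succ=(1,1,1,1) retry=(1,2,1,1)
step 18 (D LOAD): counter=10 r=(7,9,10,10) succ=(1,1,1,1) retry=(1,2,1,1)
step 19 (D CAS): counter=11 r=(7,9,10,10) succ=(1,1,1,2) retry=(1,2,1,1)
step 20 (D LOAD): counter=11 r=(7,9,10,11) succ=(1,1,1,2) retry=(1,2,1,1)
step 21 (D CAS): counter=12 r=(7,9,10,11) succ=(1,1,1,3) retry=(1,2,1,1)
step 22 (C CAS): counter=12 r=(7,9,10,11) succ=(1,1,1,3) retry=(1,2,2,1)
step 23 (C LOAD): counter=12 r=(7,9,12,11) succ=(1,1,1,3) retry=(1,2,2,1)
step 24 (C CAS): counter=13 r=(7,9,12,11) succ=(1,1,2,3) retry=(1,2,2,1)

counter=13 r=(7,9,12,11) succ=(1,1,2,3) retry=(1,2,2,1)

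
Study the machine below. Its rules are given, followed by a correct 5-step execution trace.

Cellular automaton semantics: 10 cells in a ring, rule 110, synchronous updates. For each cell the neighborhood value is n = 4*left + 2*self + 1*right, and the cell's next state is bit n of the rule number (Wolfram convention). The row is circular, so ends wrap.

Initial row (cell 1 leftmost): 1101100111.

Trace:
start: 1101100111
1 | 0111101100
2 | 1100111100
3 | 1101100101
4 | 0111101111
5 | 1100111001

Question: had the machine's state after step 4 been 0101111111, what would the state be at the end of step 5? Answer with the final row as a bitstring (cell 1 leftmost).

1111000001

state after step 4 := 0101111111
5 | 1111000001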